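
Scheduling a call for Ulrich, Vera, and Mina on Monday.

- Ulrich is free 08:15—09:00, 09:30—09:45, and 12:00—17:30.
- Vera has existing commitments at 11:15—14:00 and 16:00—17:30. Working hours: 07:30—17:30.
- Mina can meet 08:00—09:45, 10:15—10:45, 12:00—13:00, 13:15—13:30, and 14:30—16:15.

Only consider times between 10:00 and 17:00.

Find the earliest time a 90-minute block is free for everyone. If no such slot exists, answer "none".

Vera free within 07:30–17:30: 07:30–11:15, 14:00–16:00.
Ulrich ∩ Vera: 08:15–09:00, 09:30–09:45, 14:00–16:00.
Ulrich ∩ Vera ∩ Mina: 08:15–09:00, 09:30–09:45, 14:30–16:00.
Restricted to 10:00–17:00: 14:30–16:00.
Windows ≥ 90 min: 14:30–16:00.
Earliest such window starts at 14:30.

14:30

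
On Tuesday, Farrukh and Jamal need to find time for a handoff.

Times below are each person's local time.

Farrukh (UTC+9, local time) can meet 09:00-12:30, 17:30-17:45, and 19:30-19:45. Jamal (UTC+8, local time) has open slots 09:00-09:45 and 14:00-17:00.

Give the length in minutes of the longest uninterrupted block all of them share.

Farrukh → UTC: 00:00–03:30, 08:30–08:45, 10:30–10:45.
Jamal → UTC: 01:00–01:45, 06:00–09:00.
Farrukh ∩ Jamal: 01:00–01:45, 08:30–08:45.
Common window lengths: 45, 15 min; longest is 45.

45 minutes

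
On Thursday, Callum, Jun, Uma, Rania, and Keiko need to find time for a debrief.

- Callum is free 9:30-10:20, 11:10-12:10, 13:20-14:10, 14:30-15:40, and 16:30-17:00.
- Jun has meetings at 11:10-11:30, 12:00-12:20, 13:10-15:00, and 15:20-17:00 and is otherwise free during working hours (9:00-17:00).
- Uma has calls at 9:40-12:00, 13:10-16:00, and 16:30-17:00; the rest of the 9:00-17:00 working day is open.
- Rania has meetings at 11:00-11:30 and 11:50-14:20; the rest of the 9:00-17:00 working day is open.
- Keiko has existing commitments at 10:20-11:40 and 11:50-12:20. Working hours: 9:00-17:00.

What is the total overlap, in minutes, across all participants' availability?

Jun free within 09:00–17:00: 09:00–11:10, 11:30–12:00, 12:20–13:10, 15:00–15:20.
Uma free within 09:00–17:00: 09:00–09:40, 12:00–13:10, 16:00–16:30.
Rania free within 09:00–17:00: 09:00–11:00, 11:30–11:50, 14:20–17:00.
Keiko free within 09:00–17:00: 09:00–10:20, 11:40–11:50, 12:20–17:00.
Callum ∩ Jun: 09:30–10:20, 11:30–12:00, 15:00–15:20.
Callum ∩ Jun ∩ Uma: 09:30–09:40.
Callum ∩ Jun ∩ Uma ∩ Rania: 09:30–09:40.
Callum ∩ Jun ∩ Uma ∩ Rania ∩ Keiko: 09:30–09:40.
Total common minutes: 10.

10 minutes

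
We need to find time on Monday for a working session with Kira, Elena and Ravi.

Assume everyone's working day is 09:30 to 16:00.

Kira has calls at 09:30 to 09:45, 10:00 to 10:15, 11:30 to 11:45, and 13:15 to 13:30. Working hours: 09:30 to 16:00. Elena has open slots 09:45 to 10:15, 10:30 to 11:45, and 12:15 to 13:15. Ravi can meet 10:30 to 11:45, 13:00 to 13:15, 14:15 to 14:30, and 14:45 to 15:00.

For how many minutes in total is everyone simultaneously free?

75 minutes

Kira free within 09:30–16:00: 09:45–10:00, 10:15–11:30, 11:45–13:15, 13:30–16:00.
Kira ∩ Elena: 09:45–10:00, 10:30–11:30, 12:15–13:15.
Kira ∩ Elena ∩ Ravi: 10:30–11:30, 13:00–13:15.
Total common minutes: 60 + 15 = 75.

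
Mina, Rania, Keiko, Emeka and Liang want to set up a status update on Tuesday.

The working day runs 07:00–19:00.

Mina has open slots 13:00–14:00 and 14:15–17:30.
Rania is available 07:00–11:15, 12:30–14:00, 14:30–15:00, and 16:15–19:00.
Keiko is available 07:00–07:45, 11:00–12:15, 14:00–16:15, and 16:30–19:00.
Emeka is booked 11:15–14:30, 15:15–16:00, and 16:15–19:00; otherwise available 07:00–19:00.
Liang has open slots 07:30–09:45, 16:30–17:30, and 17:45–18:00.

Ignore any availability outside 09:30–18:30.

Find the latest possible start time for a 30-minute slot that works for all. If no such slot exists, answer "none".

none

Emeka free within 07:00–19:00: 07:00–11:15, 14:30–15:15, 16:00–16:15.
Mina ∩ Rania: 13:00–14:00, 14:30–15:00, 16:15–17:30.
Mina ∩ Rania ∩ Keiko: 14:30–15:00, 16:30–17:30.
Mina ∩ Rania ∩ Keiko ∩ Emeka: 14:30–15:00.
Mina ∩ Rania ∩ Keiko ∩ Emeka ∩ Liang: (none).
Restricted to 09:30–18:30: (none).
Windows ≥ 30 min: (none).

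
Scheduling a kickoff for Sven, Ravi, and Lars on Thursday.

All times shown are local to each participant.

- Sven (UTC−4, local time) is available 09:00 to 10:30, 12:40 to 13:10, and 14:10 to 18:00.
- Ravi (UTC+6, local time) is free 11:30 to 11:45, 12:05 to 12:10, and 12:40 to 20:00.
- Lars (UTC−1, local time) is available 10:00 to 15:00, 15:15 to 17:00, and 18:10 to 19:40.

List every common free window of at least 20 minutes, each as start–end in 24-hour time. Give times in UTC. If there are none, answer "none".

Sven → UTC: 13:00–14:30, 16:40–17:10, 18:10–22:00.
Ravi → UTC: 05:30–05:45, 06:05–06:10, 06:40–14:00.
Lars → UTC: 11:00–16:00, 16:15–18:00, 19:10–20:40.
Sven ∩ Ravi: 13:00–14:00.
Sven ∩ Ravi ∩ Lars: 13:00–14:00.
Windows ≥ 20 min: 13:00–14:00.

13:00–14:00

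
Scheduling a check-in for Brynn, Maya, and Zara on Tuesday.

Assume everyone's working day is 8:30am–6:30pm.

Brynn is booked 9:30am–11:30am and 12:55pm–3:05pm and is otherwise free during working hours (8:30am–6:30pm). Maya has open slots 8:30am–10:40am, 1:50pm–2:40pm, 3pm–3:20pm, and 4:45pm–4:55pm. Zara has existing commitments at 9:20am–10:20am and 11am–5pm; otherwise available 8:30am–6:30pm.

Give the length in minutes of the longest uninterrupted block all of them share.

50 minutes

Brynn free within 08:30–18:30: 08:30–09:30, 11:30–12:55, 15:05–18:30.
Zara free within 08:30–18:30: 08:30–09:20, 10:20–11:00, 17:00–18:30.
Brynn ∩ Maya: 08:30–09:30, 15:05–15:20, 16:45–16:55.
Brynn ∩ Maya ∩ Zara: 08:30–09:20.
Single common window of 50 minutes.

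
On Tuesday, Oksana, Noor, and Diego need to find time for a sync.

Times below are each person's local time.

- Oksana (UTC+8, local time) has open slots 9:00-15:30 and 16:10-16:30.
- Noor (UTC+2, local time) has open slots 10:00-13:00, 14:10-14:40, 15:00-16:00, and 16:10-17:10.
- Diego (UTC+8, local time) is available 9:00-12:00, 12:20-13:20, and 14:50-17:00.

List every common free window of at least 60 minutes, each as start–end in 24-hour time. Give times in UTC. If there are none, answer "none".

Oksana → UTC: 01:00–07:30, 08:10–08:30.
Noor → UTC: 08:00–11:00, 12:10–12:40, 13:00–14:00, 14:10–15:10.
Diego → UTC: 01:00–04:00, 04:20–05:20, 06:50–09:00.
Oksana ∩ Noor: 08:10–08:30.
Oksana ∩ Noor ∩ Diego: 08:10–08:30.
Windows ≥ 60 min: (none).

none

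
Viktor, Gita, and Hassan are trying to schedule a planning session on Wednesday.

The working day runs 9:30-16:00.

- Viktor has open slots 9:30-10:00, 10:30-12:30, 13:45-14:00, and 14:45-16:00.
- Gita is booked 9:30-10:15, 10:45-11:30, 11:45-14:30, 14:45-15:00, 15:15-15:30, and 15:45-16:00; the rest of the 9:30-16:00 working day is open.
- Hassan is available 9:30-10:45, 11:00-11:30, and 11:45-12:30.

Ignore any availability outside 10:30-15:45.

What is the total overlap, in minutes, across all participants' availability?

15 minutes

Gita free within 09:30–16:00: 10:15–10:45, 11:30–11:45, 14:30–14:45, 15:00–15:15, 15:30–15:45.
Viktor ∩ Gita: 10:30–10:45, 11:30–11:45, 15:00–15:15, 15:30–15:45.
Viktor ∩ Gita ∩ Hassan: 10:30–10:45.
Restricted to 10:30–15:45: 10:30–10:45.
Total common minutes: 15.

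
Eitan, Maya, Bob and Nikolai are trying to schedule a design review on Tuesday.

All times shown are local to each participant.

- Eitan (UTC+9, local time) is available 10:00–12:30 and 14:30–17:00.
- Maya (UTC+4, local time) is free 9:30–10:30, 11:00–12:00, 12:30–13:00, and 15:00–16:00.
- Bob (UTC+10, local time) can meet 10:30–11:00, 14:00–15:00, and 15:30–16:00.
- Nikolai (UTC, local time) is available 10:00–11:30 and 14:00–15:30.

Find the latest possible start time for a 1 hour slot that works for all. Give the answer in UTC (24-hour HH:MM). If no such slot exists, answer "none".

none

Eitan → UTC: 01:00–03:30, 05:30–08:00.
Maya → UTC: 05:30–06:30, 07:00–08:00, 08:30–09:00, 11:00–12:00.
Bob → UTC: 00:30–01:00, 04:00–05:00, 05:30–06:00.
Nikolai → UTC: 10:00–11:30, 14:00–15:30.
Eitan ∩ Maya: 05:30–06:30, 07:00–08:00.
Eitan ∩ Maya ∩ Bob: 05:30–06:00.
Eitan ∩ Maya ∩ Bob ∩ Nikolai: (none).
Windows ≥ 60 min: (none).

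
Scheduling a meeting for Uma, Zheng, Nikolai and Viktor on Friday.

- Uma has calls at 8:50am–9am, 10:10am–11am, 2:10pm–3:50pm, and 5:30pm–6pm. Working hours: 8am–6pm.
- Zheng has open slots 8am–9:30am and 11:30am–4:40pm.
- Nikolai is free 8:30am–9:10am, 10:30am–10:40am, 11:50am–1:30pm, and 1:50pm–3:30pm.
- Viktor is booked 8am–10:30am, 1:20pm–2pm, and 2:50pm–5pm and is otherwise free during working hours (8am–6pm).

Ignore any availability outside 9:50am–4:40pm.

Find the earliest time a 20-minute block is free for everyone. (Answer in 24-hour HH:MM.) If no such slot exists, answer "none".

11:50

Uma free within 08:00–18:00: 08:00–08:50, 09:00–10:10, 11:00–14:10, 15:50–17:30.
Viktor free within 08:00–18:00: 10:30–13:20, 14:00–14:50, 17:00–18:00.
Uma ∩ Zheng: 08:00–08:50, 09:00–09:30, 11:30–14:10, 15:50–16:40.
Uma ∩ Zheng ∩ Nikolai: 08:30–08:50, 09:00–09:10, 11:50–13:30, 13:50–14:10.
Uma ∩ Zheng ∩ Nikolai ∩ Viktor: 11:50–13:20, 14:00–14:10.
Restricted to 09:50–16:40: 11:50–13:20, 14:00–14:10.
Windows ≥ 20 min: 11:50–13:20.
Earliest such window starts at 11:50.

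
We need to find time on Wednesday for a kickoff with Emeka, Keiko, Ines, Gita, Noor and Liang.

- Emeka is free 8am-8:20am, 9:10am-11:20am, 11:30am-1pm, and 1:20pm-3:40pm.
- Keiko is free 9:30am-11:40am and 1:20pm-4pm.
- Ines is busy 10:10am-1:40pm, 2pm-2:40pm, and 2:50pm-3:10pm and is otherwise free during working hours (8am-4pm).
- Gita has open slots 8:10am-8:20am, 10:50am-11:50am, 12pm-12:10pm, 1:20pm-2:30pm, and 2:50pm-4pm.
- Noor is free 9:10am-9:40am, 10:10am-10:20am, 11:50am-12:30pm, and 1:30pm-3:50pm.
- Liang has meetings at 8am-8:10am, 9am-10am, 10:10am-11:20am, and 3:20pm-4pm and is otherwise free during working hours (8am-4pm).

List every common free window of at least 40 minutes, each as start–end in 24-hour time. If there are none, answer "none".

none

Ines free within 08:00–16:00: 08:00–10:10, 13:40–14:00, 14:40–14:50, 15:10–16:00.
Liang free within 08:00–16:00: 08:10–09:00, 10:00–10:10, 11:20–15:20.
Emeka ∩ Keiko: 09:30–11:20, 11:30–11:40, 13:20–15:40.
Emeka ∩ Keiko ∩ Ines: 09:30–10:10, 13:40–14:00, 14:40–14:50, 15:10–15:40.
Emeka ∩ Keiko ∩ Ines ∩ Gita: 13:40–14:00, 15:10–15:40.
Emeka ∩ Keiko ∩ Ines ∩ Gita ∩ Noor: 13:40–14:00, 15:10–15:40.
Emeka ∩ Keiko ∩ Ines ∩ Gita ∩ Noor ∩ Liang: 13:40–14:00, 15:10–15:20.
Windows ≥ 40 min: (none).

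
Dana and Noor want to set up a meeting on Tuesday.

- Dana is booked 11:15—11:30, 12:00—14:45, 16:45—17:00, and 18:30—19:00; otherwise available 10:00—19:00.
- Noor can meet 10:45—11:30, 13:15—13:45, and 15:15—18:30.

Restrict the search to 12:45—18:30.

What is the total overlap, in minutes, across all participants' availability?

180 minutes

Dana free within 10:00–19:00: 10:00–11:15, 11:30–12:00, 14:45–16:45, 17:00–18:30.
Dana ∩ Noor: 10:45–11:15, 15:15–16:45, 17:00–18:30.
Restricted to 12:45–18:30: 15:15–16:45, 17:00–18:30.
Total common minutes: 90 + 90 = 180.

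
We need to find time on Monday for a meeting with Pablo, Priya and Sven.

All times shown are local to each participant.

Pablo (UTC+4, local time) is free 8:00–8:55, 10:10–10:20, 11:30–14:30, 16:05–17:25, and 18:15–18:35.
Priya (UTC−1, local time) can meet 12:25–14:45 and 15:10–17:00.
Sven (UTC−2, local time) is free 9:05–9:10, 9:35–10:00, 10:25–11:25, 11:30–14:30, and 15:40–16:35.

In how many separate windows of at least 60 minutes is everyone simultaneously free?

Pablo → UTC: 04:00–04:55, 06:10–06:20, 07:30–10:30, 12:05–13:25, 14:15–14:35.
Priya → UTC: 13:25–15:45, 16:10–18:00.
Sven → UTC: 11:05–11:10, 11:35–12:00, 12:25–13:25, 13:30–16:30, 17:40–18:35.
Pablo ∩ Priya: 14:15–14:35.
Pablo ∩ Priya ∩ Sven: 14:15–14:35.
Windows ≥ 60 min: (none).
That's 0 windows.

0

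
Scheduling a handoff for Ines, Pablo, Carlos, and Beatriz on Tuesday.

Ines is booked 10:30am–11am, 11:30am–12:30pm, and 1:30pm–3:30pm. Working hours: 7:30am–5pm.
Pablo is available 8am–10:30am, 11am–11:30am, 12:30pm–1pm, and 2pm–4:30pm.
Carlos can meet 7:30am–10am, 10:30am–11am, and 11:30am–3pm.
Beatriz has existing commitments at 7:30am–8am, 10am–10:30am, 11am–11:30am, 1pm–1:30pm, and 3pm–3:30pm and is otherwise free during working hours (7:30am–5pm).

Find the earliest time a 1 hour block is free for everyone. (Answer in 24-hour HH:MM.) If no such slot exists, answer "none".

Ines free within 07:30–17:00: 07:30–10:30, 11:00–11:30, 12:30–13:30, 15:30–17:00.
Beatriz free within 07:30–17:00: 08:00–10:00, 10:30–11:00, 11:30–13:00, 13:30–15:00, 15:30–17:00.
Ines ∩ Pablo: 08:00–10:30, 11:00–11:30, 12:30–13:00, 15:30–16:30.
Ines ∩ Pablo ∩ Carlos: 08:00–10:00, 12:30–13:00.
Ines ∩ Pablo ∩ Carlos ∩ Beatriz: 08:00–10:00, 12:30–13:00.
Windows ≥ 60 min: 08:00–10:00.
Earliest such window starts at 08:00.

08:00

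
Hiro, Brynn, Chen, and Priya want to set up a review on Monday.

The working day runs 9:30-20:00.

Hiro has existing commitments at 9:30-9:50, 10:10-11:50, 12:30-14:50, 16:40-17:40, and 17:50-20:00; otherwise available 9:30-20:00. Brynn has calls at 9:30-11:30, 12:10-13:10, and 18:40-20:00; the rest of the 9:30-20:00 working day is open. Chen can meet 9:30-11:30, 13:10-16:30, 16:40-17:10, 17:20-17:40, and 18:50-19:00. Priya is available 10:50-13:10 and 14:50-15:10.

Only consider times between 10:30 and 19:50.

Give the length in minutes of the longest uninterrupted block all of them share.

Hiro free within 09:30–20:00: 09:50–10:10, 11:50–12:30, 14:50–16:40, 17:40–17:50.
Brynn free within 09:30–20:00: 11:30–12:10, 13:10–18:40.
Hiro ∩ Brynn: 11:50–12:10, 14:50–16:40, 17:40–17:50.
Hiro ∩ Brynn ∩ Chen: 14:50–16:30.
Hiro ∩ Brynn ∩ Chen ∩ Priya: 14:50–15:10.
Restricted to 10:30–19:50: 14:50–15:10.
Single common window of 20 minutes.

20 minutes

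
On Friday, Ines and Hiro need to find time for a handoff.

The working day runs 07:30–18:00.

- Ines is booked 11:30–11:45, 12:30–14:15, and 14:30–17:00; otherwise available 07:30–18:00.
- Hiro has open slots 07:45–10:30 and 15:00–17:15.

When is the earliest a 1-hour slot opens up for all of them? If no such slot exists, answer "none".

07:45

Ines free within 07:30–18:00: 07:30–11:30, 11:45–12:30, 14:15–14:30, 17:00–18:00.
Ines ∩ Hiro: 07:45–10:30, 17:00–17:15.
Windows ≥ 60 min: 07:45–10:30.
Earliest such window starts at 07:45.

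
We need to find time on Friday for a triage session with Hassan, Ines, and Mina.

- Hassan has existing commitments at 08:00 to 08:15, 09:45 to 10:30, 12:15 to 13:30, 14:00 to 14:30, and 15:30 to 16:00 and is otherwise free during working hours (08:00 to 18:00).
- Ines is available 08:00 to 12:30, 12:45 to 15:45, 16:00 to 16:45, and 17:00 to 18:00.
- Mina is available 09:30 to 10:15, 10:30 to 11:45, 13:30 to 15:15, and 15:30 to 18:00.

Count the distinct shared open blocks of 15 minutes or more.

Hassan free within 08:00–18:00: 08:15–09:45, 10:30–12:15, 13:30–14:00, 14:30–15:30, 16:00–18:00.
Hassan ∩ Ines: 08:15–09:45, 10:30–12:15, 13:30–14:00, 14:30–15:30, 16:00–16:45, 17:00–18:00.
Hassan ∩ Ines ∩ Mina: 09:30–09:45, 10:30–11:45, 13:30–14:00, 14:30–15:15, 16:00–16:45, 17:00–18:00.
Windows ≥ 15 min: 09:30–09:45, 10:30–11:45, 13:30–14:00, 14:30–15:15, 16:00–16:45, 17:00–18:00.
That's 6 windows.

6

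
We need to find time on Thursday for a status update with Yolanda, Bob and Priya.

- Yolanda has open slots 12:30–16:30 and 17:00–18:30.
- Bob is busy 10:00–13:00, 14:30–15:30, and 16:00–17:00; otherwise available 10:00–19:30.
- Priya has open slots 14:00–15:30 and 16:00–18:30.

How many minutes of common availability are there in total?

120 minutes

Bob free within 10:00–19:30: 13:00–14:30, 15:30–16:00, 17:00–19:30.
Yolanda ∩ Bob: 13:00–14:30, 15:30–16:00, 17:00–18:30.
Yolanda ∩ Bob ∩ Priya: 14:00–14:30, 17:00–18:30.
Total common minutes: 30 + 90 = 120.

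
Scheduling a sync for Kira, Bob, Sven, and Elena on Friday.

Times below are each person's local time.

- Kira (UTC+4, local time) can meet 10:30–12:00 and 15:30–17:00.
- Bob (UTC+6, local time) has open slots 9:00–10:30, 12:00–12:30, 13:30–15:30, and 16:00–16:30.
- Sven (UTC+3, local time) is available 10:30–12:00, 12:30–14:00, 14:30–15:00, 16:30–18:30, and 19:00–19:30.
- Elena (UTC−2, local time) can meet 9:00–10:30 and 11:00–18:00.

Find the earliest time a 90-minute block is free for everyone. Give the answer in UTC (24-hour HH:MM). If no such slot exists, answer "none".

Kira → UTC: 06:30–08:00, 11:30–13:00.
Bob → UTC: 03:00–04:30, 06:00–06:30, 07:30–09:30, 10:00–10:30.
Sven → UTC: 07:30–09:00, 09:30–11:00, 11:30–12:00, 13:30–15:30, 16:00–16:30.
Elena → UTC: 11:00–12:30, 13:00–20:00.
Kira ∩ Bob: 07:30–08:00.
Kira ∩ Bob ∩ Sven: 07:30–08:00.
Kira ∩ Bob ∩ Sven ∩ Elena: (none).
Windows ≥ 90 min: (none).

none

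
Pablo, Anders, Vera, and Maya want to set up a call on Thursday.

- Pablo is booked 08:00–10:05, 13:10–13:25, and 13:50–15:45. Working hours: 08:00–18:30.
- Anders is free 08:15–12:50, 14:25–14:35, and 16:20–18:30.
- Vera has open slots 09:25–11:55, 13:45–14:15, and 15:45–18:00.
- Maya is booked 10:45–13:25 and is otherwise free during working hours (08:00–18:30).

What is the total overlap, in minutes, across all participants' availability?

Pablo free within 08:00–18:30: 10:05–13:10, 13:25–13:50, 15:45–18:30.
Maya free within 08:00–18:30: 08:00–10:45, 13:25–18:30.
Pablo ∩ Anders: 10:05–12:50, 16:20–18:30.
Pablo ∩ Anders ∩ Vera: 10:05–11:55, 16:20–18:00.
Pablo ∩ Anders ∩ Vera ∩ Maya: 10:05–10:45, 16:20–18:00.
Total common minutes: 40 + 100 = 140.

140 minutes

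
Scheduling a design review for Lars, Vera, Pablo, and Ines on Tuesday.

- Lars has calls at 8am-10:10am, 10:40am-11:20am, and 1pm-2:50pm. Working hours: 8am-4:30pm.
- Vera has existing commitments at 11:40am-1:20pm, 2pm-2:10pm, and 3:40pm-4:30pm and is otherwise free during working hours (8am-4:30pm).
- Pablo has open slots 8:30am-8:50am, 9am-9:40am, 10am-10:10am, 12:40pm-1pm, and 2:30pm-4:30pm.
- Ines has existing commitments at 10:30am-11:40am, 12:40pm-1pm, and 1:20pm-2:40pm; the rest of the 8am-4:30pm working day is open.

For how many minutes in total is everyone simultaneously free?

Lars free within 08:00–16:30: 10:10–10:40, 11:20–13:00, 14:50–16:30.
Vera free within 08:00–16:30: 08:00–11:40, 13:20–14:00, 14:10–15:40.
Ines free within 08:00–16:30: 08:00–10:30, 11:40–12:40, 13:00–13:20, 14:40–16:30.
Lars ∩ Vera: 10:10–10:40, 11:20–11:40, 14:50–15:40.
Lars ∩ Vera ∩ Pablo: 14:50–15:40.
Lars ∩ Vera ∩ Pablo ∩ Ines: 14:50–15:40.
Total common minutes: 50.

50 minutes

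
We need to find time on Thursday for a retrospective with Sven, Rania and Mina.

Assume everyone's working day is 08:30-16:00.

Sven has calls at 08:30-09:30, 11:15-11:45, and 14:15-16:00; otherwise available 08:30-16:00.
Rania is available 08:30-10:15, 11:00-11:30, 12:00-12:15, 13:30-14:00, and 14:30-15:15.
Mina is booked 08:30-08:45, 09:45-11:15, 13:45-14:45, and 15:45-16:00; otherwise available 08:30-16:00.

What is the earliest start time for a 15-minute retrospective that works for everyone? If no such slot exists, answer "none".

09:30

Sven free within 08:30–16:00: 09:30–11:15, 11:45–14:15.
Mina free within 08:30–16:00: 08:45–09:45, 11:15–13:45, 14:45–15:45.
Sven ∩ Rania: 09:30–10:15, 11:00–11:15, 12:00–12:15, 13:30–14:00.
Sven ∩ Rania ∩ Mina: 09:30–09:45, 12:00–12:15, 13:30–13:45.
Windows ≥ 15 min: 09:30–09:45, 12:00–12:15, 13:30–13:45.
Earliest such window starts at 09:30.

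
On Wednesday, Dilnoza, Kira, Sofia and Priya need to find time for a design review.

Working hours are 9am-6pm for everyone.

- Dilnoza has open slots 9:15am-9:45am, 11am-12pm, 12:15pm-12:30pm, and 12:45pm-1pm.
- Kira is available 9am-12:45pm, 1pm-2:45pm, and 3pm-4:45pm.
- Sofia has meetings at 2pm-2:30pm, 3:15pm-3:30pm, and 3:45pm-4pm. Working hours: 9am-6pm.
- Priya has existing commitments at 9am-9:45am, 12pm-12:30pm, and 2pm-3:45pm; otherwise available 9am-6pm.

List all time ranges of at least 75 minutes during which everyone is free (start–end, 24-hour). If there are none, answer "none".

Sofia free within 09:00–18:00: 09:00–14:00, 14:30–15:15, 15:30–15:45, 16:00–18:00.
Priya free within 09:00–18:00: 09:45–12:00, 12:30–14:00, 15:45–18:00.
Dilnoza ∩ Kira: 09:15–09:45, 11:00–12:00, 12:15–12:30.
Dilnoza ∩ Kira ∩ Sofia: 09:15–09:45, 11:00–12:00, 12:15–12:30.
Dilnoza ∩ Kira ∩ Sofia ∩ Priya: 11:00–12:00.
Windows ≥ 75 min: (none).

none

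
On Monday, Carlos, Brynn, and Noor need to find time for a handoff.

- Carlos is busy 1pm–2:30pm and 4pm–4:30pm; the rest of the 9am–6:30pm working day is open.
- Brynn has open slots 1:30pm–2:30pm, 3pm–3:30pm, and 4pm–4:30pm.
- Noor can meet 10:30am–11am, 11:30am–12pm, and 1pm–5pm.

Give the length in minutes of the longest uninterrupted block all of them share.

30 minutes

Carlos free within 09:00–18:30: 09:00–13:00, 14:30–16:00, 16:30–18:30.
Carlos ∩ Brynn: 15:00–15:30.
Carlos ∩ Brynn ∩ Noor: 15:00–15:30.
Single common window of 30 minutes.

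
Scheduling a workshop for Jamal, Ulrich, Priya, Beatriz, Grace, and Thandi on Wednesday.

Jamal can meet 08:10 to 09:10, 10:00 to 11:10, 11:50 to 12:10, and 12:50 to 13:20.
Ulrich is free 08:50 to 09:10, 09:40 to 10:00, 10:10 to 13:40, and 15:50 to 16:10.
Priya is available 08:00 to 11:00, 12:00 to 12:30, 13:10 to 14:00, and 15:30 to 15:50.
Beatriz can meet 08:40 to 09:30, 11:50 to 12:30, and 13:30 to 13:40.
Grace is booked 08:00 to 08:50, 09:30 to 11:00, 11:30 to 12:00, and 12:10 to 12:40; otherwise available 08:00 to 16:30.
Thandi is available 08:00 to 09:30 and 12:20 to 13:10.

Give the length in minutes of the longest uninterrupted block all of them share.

Grace free within 08:00–16:30: 08:50–09:30, 11:00–11:30, 12:00–12:10, 12:40–16:30.
Jamal ∩ Ulrich: 08:50–09:10, 10:10–11:10, 11:50–12:10, 12:50–13:20.
Jamal ∩ Ulrich ∩ Priya: 08:50–09:10, 10:10–11:00, 12:00–12:10, 13:10–13:20.
Jamal ∩ Ulrich ∩ Priya ∩ Beatriz: 08:50–09:10, 12:00–12:10.
Jamal ∩ Ulrich ∩ Priya ∩ Beatriz ∩ Grace: 08:50–09:10, 12:00–12:10.
Jamal ∩ Ulrich ∩ Priya ∩ Beatriz ∩ Grace ∩ Thandi: 08:50–09:10.
Single common window of 20 minutes.

20 minutes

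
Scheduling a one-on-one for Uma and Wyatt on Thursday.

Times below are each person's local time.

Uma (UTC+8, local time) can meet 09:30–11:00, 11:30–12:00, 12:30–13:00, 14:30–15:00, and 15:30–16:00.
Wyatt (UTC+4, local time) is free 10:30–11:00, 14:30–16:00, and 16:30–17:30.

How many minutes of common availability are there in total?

Uma → UTC: 01:30–03:00, 03:30–04:00, 04:30–05:00, 06:30–07:00, 07:30–08:00.
Wyatt → UTC: 06:30–07:00, 10:30–12:00, 12:30–13:30.
Uma ∩ Wyatt: 06:30–07:00.
Total common minutes: 30.

30 minutes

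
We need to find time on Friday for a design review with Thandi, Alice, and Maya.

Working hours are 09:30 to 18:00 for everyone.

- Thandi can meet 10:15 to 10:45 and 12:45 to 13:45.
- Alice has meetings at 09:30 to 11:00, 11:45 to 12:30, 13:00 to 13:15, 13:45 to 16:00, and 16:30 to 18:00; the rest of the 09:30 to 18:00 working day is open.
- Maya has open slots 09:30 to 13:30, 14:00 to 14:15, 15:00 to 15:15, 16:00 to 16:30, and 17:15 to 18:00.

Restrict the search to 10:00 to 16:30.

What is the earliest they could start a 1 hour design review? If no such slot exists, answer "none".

Alice free within 09:30–18:00: 11:00–11:45, 12:30–13:00, 13:15–13:45, 16:00–16:30.
Thandi ∩ Alice: 12:45–13:00, 13:15–13:45.
Thandi ∩ Alice ∩ Maya: 12:45–13:00, 13:15–13:30.
Restricted to 10:00–16:30: 12:45–13:00, 13:15–13:30.
Windows ≥ 60 min: (none).

none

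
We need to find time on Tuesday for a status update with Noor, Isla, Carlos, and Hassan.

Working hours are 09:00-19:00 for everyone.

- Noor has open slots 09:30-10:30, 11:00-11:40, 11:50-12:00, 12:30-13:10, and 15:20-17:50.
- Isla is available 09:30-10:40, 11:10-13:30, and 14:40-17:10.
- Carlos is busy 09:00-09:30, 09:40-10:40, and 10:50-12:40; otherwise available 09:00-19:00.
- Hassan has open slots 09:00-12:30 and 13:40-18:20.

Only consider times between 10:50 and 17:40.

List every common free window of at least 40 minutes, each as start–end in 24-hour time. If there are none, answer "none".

Carlos free within 09:00–19:00: 09:30–09:40, 10:40–10:50, 12:40–19:00.
Noor ∩ Isla: 09:30–10:30, 11:10–11:40, 11:50–12:00, 12:30–13:10, 15:20–17:10.
Noor ∩ Isla ∩ Carlos: 09:30–09:40, 12:40–13:10, 15:20–17:10.
Noor ∩ Isla ∩ Carlos ∩ Hassan: 09:30–09:40, 15:20–17:10.
Restricted to 10:50–17:40: 15:20–17:10.
Windows ≥ 40 min: 15:20–17:10.

15:20–17:10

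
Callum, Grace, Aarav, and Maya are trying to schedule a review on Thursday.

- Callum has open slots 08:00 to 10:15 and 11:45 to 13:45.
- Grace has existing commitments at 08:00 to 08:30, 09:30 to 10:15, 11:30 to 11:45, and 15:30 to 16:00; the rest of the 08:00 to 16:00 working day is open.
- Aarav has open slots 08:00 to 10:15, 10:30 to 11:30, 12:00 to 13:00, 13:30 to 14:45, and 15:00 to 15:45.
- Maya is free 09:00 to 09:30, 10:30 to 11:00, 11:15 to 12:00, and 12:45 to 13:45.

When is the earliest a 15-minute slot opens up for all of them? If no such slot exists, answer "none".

Grace free within 08:00–16:00: 08:30–09:30, 10:15–11:30, 11:45–15:30.
Callum ∩ Grace: 08:30–09:30, 11:45–13:45.
Callum ∩ Grace ∩ Aarav: 08:30–09:30, 12:00–13:00, 13:30–13:45.
Callum ∩ Grace ∩ Aarav ∩ Maya: 09:00–09:30, 12:45–13:00, 13:30–13:45.
Windows ≥ 15 min: 09:00–09:30, 12:45–13:00, 13:30–13:45.
Earliest such window starts at 09:00.

09:00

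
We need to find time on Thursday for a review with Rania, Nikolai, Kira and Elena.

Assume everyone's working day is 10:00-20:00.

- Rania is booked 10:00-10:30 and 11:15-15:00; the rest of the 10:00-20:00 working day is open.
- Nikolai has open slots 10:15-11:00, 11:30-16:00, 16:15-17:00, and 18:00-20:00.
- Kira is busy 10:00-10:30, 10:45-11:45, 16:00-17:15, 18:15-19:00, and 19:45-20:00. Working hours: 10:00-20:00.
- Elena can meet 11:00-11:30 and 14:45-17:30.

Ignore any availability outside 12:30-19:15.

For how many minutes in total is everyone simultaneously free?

60 minutes

Rania free within 10:00–20:00: 10:30–11:15, 15:00–20:00.
Kira free within 10:00–20:00: 10:30–10:45, 11:45–16:00, 17:15–18:15, 19:00–19:45.
Rania ∩ Nikolai: 10:30–11:00, 15:00–16:00, 16:15–17:00, 18:00–20:00.
Rania ∩ Nikolai ∩ Kira: 10:30–10:45, 15:00–16:00, 18:00–18:15, 19:00–19:45.
Rania ∩ Nikolai ∩ Kira ∩ Elena: 15:00–16:00.
Restricted to 12:30–19:15: 15:00–16:00.
Total common minutes: 60.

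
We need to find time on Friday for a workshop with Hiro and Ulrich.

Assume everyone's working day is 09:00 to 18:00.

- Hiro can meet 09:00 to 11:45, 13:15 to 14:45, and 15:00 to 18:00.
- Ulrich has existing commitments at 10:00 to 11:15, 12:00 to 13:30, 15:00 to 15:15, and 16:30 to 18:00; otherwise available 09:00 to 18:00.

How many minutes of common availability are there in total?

240 minutes

Ulrich free within 09:00–18:00: 09:00–10:00, 11:15–12:00, 13:30–15:00, 15:15–16:30.
Hiro ∩ Ulrich: 09:00–10:00, 11:15–11:45, 13:30–14:45, 15:15–16:30.
Total common minutes: 60 + 30 + 75 + 75 = 240.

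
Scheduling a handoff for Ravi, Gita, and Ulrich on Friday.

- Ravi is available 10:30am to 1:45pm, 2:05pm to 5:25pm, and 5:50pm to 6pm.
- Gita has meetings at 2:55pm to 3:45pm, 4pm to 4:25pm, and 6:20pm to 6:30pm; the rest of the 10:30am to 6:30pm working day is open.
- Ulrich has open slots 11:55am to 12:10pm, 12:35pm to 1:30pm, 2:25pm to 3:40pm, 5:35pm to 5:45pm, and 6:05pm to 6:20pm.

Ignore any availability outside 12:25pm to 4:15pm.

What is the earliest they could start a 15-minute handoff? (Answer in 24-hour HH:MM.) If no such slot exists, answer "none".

Gita free within 10:30–18:30: 10:30–14:55, 15:45–16:00, 16:25–18:20.
Ravi ∩ Gita: 10:30–13:45, 14:05–14:55, 15:45–16:00, 16:25–17:25, 17:50–18:00.
Ravi ∩ Gita ∩ Ulrich: 11:55–12:10, 12:35–13:30, 14:25–14:55.
Restricted to 12:25–16:15: 12:35–13:30, 14:25–14:55.
Windows ≥ 15 min: 12:35–13:30, 14:25–14:55.
Earliest such window starts at 12:35.

12:35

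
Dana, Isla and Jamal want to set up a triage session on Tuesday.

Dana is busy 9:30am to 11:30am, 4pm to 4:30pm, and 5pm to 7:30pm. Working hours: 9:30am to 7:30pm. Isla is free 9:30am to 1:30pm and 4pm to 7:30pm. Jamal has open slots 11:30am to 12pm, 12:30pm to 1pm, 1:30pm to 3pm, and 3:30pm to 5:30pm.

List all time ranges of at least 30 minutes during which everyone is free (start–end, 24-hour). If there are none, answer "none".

11:30–12:00, 12:30–13:00, 16:30–17:00

Dana free within 09:30–19:30: 11:30–16:00, 16:30–17:00.
Dana ∩ Isla: 11:30–13:30, 16:30–17:00.
Dana ∩ Isla ∩ Jamal: 11:30–12:00, 12:30–13:00, 16:30–17:00.
Windows ≥ 30 min: 11:30–12:00, 12:30–13:00, 16:30–17:00.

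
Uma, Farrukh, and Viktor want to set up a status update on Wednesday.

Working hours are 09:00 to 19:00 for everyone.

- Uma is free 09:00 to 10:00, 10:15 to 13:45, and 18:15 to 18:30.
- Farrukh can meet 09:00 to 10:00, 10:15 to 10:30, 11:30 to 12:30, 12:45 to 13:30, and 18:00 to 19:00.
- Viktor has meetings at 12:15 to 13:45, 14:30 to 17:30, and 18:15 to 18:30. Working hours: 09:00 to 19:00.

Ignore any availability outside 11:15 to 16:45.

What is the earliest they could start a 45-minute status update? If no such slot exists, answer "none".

Viktor free within 09:00–19:00: 09:00–12:15, 13:45–14:30, 17:30–18:15, 18:30–19:00.
Uma ∩ Farrukh: 09:00–10:00, 10:15–10:30, 11:30–12:30, 12:45–13:30, 18:15–18:30.
Uma ∩ Farrukh ∩ Viktor: 09:00–10:00, 10:15–10:30, 11:30–12:15.
Restricted to 11:15–16:45: 11:30–12:15.
Windows ≥ 45 min: 11:30–12:15.
Earliest such window starts at 11:30.

11:30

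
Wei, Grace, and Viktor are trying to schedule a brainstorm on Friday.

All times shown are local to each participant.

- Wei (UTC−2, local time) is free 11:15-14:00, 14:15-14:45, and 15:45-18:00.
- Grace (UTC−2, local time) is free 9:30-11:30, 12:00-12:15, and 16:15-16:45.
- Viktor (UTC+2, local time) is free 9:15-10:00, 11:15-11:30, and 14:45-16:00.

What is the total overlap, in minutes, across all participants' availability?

Wei → UTC: 13:15–16:00, 16:15–16:45, 17:45–20:00.
Grace → UTC: 11:30–13:30, 14:00–14:15, 18:15–18:45.
Viktor → UTC: 07:15–08:00, 09:15–09:30, 12:45–14:00.
Wei ∩ Grace: 13:15–13:30, 14:00–14:15, 18:15–18:45.
Wei ∩ Grace ∩ Viktor: 13:15–13:30.
Total common minutes: 15.

15 minutes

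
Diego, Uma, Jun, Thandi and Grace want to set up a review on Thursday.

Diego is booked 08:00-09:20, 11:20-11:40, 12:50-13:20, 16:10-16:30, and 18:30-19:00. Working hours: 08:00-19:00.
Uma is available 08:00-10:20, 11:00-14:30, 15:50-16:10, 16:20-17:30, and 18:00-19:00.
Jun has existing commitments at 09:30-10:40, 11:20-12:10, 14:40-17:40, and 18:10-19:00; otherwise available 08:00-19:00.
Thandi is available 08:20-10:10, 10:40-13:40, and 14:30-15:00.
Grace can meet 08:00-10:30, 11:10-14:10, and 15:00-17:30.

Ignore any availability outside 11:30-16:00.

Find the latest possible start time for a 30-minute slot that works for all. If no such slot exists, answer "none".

12:20

Diego free within 08:00–19:00: 09:20–11:20, 11:40–12:50, 13:20–16:10, 16:30–18:30.
Jun free within 08:00–19:00: 08:00–09:30, 10:40–11:20, 12:10–14:40, 17:40–18:10.
Diego ∩ Uma: 09:20–10:20, 11:00–11:20, 11:40–12:50, 13:20–14:30, 15:50–16:10, 16:30–17:30, 18:00–18:30.
Diego ∩ Uma ∩ Jun: 09:20–09:30, 11:00–11:20, 12:10–12:50, 13:20–14:30, 18:00–18:10.
Diego ∩ Uma ∩ Jun ∩ Thandi: 09:20–09:30, 11:00–11:20, 12:10–12:50, 13:20–13:40.
Diego ∩ Uma ∩ Jun ∩ Thandi ∩ Grace: 09:20–09:30, 11:10–11:20, 12:10–12:50, 13:20–13:40.
Restricted to 11:30–16:00: 12:10–12:50, 13:20–13:40.
Windows ≥ 30 min: 12:10–12:50.
Latest start in the last window 12:10–12:50 is 12:50 − 30 min = 12:20.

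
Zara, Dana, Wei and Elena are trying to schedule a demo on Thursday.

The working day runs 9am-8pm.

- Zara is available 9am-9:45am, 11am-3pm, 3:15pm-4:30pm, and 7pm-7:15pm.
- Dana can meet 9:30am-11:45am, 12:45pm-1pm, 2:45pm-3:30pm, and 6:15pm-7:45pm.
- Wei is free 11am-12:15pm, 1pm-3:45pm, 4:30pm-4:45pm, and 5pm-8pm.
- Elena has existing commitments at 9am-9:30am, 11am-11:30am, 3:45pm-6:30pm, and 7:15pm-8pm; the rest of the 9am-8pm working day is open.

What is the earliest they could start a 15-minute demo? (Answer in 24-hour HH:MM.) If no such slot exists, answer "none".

Elena free within 09:00–20:00: 09:30–11:00, 11:30–15:45, 18:30–19:15.
Zara ∩ Dana: 09:30–09:45, 11:00–11:45, 12:45–13:00, 14:45–15:00, 15:15–15:30, 19:00–19:15.
Zara ∩ Dana ∩ Wei: 11:00–11:45, 14:45–15:00, 15:15–15:30, 19:00–19:15.
Zara ∩ Dana ∩ Wei ∩ Elena: 11:30–11:45, 14:45–15:00, 15:15–15:30, 19:00–19:15.
Windows ≥ 15 min: 11:30–11:45, 14:45–15:00, 15:15–15:30, 19:00–19:15.
Earliest such window starts at 11:30.

11:30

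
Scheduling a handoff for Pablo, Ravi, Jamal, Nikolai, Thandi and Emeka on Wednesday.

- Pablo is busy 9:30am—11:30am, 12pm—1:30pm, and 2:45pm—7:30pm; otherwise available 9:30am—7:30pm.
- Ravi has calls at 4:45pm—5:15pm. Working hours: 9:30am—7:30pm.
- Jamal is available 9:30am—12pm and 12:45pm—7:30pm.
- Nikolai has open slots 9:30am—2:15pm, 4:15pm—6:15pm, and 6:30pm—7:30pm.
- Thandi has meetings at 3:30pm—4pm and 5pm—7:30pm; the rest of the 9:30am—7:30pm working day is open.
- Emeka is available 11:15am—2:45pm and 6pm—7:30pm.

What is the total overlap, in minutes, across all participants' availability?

Pablo free within 09:30–19:30: 11:30–12:00, 13:30–14:45.
Ravi free within 09:30–19:30: 09:30–16:45, 17:15–19:30.
Thandi free within 09:30–19:30: 09:30–15:30, 16:00–17:00.
Pablo ∩ Ravi: 11:30–12:00, 13:30–14:45.
Pablo ∩ Ravi ∩ Jamal: 11:30–12:00, 13:30–14:45.
Pablo ∩ Ravi ∩ Jamal ∩ Nikolai: 11:30–12:00, 13:30–14:15.
Pablo ∩ Ravi ∩ Jamal ∩ Nikolai ∩ Thandi: 11:30–12:00, 13:30–14:15.
Pablo ∩ Ravi ∩ Jamal ∩ Nikolai ∩ Thandi ∩ Emeka: 11:30–12:00, 13:30–14:15.
Total common minutes: 30 + 45 = 75.

75 minutes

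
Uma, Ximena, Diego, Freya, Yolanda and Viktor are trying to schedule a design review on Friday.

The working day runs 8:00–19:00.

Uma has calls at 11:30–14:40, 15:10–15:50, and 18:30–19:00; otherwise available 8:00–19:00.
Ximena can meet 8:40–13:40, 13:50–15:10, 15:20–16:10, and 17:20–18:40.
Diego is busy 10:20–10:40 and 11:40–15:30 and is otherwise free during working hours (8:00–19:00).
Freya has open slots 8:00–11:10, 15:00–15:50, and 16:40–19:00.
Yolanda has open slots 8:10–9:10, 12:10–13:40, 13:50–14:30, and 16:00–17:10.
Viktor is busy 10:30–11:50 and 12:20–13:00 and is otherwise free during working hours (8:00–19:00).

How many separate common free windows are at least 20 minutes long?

Uma free within 08:00–19:00: 08:00–11:30, 14:40–15:10, 15:50–18:30.
Diego free within 08:00–19:00: 08:00–10:20, 10:40–11:40, 15:30–19:00.
Viktor free within 08:00–19:00: 08:00–10:30, 11:50–12:20, 13:00–19:00.
Uma ∩ Ximena: 08:40–11:30, 14:40–15:10, 15:50–16:10, 17:20–18:30.
Uma ∩ Ximena ∩ Diego: 08:40–10:20, 10:40–11:30, 15:50–16:10, 17:20–18:30.
Uma ∩ Ximena ∩ Diego ∩ Freya: 08:40–10:20, 10:40–11:10, 17:20–18:30.
Uma ∩ Ximena ∩ Diego ∩ Freya ∩ Yolanda: 08:40–09:10.
Uma ∩ Ximena ∩ Diego ∩ Freya ∩ Yolanda ∩ Viktor: 08:40–09:10.
Windows ≥ 20 min: 08:40–09:10.
That's 1 window.

1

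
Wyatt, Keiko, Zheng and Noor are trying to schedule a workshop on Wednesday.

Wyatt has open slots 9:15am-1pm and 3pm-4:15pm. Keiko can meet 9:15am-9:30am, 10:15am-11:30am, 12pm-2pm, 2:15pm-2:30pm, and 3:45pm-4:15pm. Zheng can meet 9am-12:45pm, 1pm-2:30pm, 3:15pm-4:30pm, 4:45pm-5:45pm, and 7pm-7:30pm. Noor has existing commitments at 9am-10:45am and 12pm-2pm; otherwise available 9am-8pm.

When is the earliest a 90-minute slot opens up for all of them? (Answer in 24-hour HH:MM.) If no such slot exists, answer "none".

Noor free within 09:00–20:00: 10:45–12:00, 14:00–20:00.
Wyatt ∩ Keiko: 09:15–09:30, 10:15–11:30, 12:00–13:00, 15:45–16:15.
Wyatt ∩ Keiko ∩ Zheng: 09:15–09:30, 10:15–11:30, 12:00–12:45, 15:45–16:15.
Wyatt ∩ Keiko ∩ Zheng ∩ Noor: 10:45–11:30, 15:45–16:15.
Windows ≥ 90 min: (none).

none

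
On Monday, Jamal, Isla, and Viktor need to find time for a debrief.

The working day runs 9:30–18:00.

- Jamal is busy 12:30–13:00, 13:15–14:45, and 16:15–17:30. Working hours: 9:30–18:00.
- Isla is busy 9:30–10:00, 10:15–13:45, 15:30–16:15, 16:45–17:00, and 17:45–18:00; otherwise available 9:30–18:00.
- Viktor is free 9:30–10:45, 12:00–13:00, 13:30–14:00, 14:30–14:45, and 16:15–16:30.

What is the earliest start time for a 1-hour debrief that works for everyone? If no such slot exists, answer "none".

none

Jamal free within 09:30–18:00: 09:30–12:30, 13:00–13:15, 14:45–16:15, 17:30–18:00.
Isla free within 09:30–18:00: 10:00–10:15, 13:45–15:30, 16:15–16:45, 17:00–17:45.
Jamal ∩ Isla: 10:00–10:15, 14:45–15:30, 17:30–17:45.
Jamal ∩ Isla ∩ Viktor: 10:00–10:15.
Windows ≥ 60 min: (none).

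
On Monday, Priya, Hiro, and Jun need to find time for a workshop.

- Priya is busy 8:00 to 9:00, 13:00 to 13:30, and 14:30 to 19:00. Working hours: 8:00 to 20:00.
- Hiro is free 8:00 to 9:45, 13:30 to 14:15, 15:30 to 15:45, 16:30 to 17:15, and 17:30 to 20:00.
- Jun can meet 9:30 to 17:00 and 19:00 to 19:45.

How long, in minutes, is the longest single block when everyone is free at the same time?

Priya free within 08:00–20:00: 09:00–13:00, 13:30–14:30, 19:00–20:00.
Priya ∩ Hiro: 09:00–09:45, 13:30–14:15, 19:00–20:00.
Priya ∩ Hiro ∩ Jun: 09:30–09:45, 13:30–14:15, 19:00–19:45.
Common window lengths: 15, 45, 45 min; longest is 45.

45 minutes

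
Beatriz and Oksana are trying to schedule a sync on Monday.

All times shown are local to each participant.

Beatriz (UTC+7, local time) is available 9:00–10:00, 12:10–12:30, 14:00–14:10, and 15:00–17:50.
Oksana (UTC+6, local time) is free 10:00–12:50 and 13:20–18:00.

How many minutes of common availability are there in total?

Beatriz → UTC: 02:00–03:00, 05:10–05:30, 07:00–07:10, 08:00–10:50.
Oksana → UTC: 04:00–06:50, 07:20–12:00.
Beatriz ∩ Oksana: 05:10–05:30, 08:00–10:50.
Total common minutes: 20 + 170 = 190.

190 minutes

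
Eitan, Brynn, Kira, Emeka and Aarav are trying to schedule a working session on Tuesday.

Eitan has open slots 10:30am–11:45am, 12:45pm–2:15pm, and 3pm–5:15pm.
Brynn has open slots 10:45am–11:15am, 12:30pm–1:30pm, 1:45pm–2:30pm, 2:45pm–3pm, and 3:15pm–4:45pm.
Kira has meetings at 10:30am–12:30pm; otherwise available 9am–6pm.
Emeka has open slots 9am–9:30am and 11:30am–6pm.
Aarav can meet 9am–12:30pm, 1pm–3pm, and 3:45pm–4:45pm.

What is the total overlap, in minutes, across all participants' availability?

Kira free within 09:00–18:00: 09:00–10:30, 12:30–18:00.
Eitan ∩ Brynn: 10:45–11:15, 12:45–13:30, 13:45–14:15, 15:15–16:45.
Eitan ∩ Brynn ∩ Kira: 12:45–13:30, 13:45–14:15, 15:15–16:45.
Eitan ∩ Brynn ∩ Kira ∩ Emeka: 12:45–13:30, 13:45–14:15, 15:15–16:45.
Eitan ∩ Brynn ∩ Kira ∩ Emeka ∩ Aarav: 13:00–13:30, 13:45–14:15, 15:45–16:45.
Total common minutes: 30 + 30 + 60 = 120.

120 minutes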